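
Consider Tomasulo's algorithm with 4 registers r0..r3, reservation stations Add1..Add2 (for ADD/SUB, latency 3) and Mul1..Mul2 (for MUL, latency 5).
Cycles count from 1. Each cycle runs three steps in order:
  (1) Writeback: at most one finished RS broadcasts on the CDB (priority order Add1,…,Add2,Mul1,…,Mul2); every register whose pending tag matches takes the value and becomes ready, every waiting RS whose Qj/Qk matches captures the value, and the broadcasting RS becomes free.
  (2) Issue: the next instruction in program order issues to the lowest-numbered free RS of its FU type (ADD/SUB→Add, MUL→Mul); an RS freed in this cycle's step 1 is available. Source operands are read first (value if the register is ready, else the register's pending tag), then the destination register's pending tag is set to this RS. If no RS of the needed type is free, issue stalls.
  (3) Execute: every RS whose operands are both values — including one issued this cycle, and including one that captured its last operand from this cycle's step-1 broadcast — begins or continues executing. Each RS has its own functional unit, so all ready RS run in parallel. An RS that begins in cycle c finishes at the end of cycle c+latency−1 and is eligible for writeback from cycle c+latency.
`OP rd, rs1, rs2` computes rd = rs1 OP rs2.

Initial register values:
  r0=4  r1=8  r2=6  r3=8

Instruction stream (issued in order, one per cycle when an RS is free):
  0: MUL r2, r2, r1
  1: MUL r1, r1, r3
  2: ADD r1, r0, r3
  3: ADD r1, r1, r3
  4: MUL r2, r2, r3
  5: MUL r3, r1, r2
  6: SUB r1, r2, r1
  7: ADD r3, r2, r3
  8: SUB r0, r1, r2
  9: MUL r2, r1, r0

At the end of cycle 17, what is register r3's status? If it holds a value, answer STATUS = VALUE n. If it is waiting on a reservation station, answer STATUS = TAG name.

STATUS = TAG Add2

cycle 1: issue MUL r2<-Mul1 // r0:4,r1:8,r2:Mul1,r3:8
cycle 2: issue MUL r1<-Mul2 // r0:4,r1:Mul2,r2:Mul1,r3:8
cycle 3: issue ADD r1<-Add1 // r0:4,r1:Add1,r2:Mul1,r3:8
cycle 4: issue ADD r1<-Add2 // r0:4,r1:Add2,r2:Mul1,r3:8
cycle 5: stall // r0:4,r1:Add2,r2:Mul1,r3:8
cycle 6: CDB Add1=12; stall // r0:4,r1:Add2,r2:Mul1,r3:8
cycle 7: CDB Mul1=48; issue MUL r2<-Mul1 // r0:4,r1:Add2,r2:Mul1,r3:8
cycle 8: CDB Mul2=64; issue MUL r3<-Mul2 // r0:4,r1:Add2,r2:Mul1,r3:Mul2
cycle 9: CDB Add2=20; issue SUB r1<-Add1 // r0:4,r1:Add1,r2:Mul1,r3:Mul2
cycle 10: issue ADD r3<-Add2 // r0:4,r1:Add1,r2:Mul1,r3:Add2
cycle 11: stall // r0:4,r1:Add1,r2:Mul1,r3:Add2
cycle 12: CDB Mul1=384; stall // r0:4,r1:Add1,r2:384,r3:Add2
cycle 13: stall // r0:4,r1:Add1,r2:384,r3:Add2
cycle 14: stall // r0:4,r1:Add1,r2:384,r3:Add2
cycle 15: CDB Add1=364; issue SUB r0<-Add1 // r0:Add1,r1:364,r2:384,r3:Add2
cycle 16: issue MUL r2<-Mul1 // r0:Add1,r1:364,r2:Mul1,r3:Add2
cycle 17: CDB Mul2=7680 // r0:Add1,r1:364,r2:Mul1,r3:Add2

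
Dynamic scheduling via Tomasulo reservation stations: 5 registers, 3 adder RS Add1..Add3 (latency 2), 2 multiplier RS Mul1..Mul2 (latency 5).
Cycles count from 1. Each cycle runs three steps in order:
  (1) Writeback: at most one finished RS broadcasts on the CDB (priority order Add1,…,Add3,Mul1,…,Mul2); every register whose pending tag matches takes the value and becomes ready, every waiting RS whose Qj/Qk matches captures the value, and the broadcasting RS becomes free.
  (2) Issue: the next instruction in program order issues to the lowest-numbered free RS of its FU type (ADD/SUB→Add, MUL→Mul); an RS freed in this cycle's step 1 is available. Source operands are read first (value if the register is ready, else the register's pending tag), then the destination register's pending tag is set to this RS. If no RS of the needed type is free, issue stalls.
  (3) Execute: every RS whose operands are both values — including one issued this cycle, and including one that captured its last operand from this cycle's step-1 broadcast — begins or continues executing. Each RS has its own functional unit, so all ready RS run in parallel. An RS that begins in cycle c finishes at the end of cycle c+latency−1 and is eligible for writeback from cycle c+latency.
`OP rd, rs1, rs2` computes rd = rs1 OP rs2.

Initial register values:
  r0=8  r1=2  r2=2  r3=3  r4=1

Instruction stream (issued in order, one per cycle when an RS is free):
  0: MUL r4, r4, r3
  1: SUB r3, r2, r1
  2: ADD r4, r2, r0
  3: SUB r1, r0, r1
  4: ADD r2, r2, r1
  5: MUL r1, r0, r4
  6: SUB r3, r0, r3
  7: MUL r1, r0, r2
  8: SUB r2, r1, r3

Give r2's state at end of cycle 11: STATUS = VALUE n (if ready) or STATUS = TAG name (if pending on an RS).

STATUS = TAG Add1

c1: issue MUL r4<-Mul1 | r0:8,r1:2,r2:2,r3:3,r4:Mul1
c2: issue SUB r3<-Add1 | r0:8,r1:2,r2:2,r3:Add1,r4:Mul1
c3: issue ADD r4<-Add2 | r0:8,r1:2,r2:2,r3:Add1,r4:Add2
c4: CDB Add1=0; issue SUB r1<-Add1 | r0:8,r1:Add1,r2:2,r3:0,r4:Add2
c5: CDB Add2=10; issue ADD r2<-Add2 | r0:8,r1:Add1,r2:Add2,r3:0,r4:10
c6: CDB Add1=6; issue MUL r1<-Mul2 | r0:8,r1:Mul2,r2:Add2,r3:0,r4:10
c7: CDB Mul1=3; issue SUB r3<-Add1 | r0:8,r1:Mul2,r2:Add2,r3:Add1,r4:10
c8: CDB Add2=8; issue MUL r1<-Mul1 | r0:8,r1:Mul1,r2:8,r3:Add1,r4:10
c9: CDB Add1=8; issue SUB r2<-Add1 | r0:8,r1:Mul1,r2:Add1,r3:8,r4:10
c10: - | r0:8,r1:Mul1,r2:Add1,r3:8,r4:10
c11: CDB Mul2=80 | r0:8,r1:Mul1,r2:Add1,r3:8,r4:10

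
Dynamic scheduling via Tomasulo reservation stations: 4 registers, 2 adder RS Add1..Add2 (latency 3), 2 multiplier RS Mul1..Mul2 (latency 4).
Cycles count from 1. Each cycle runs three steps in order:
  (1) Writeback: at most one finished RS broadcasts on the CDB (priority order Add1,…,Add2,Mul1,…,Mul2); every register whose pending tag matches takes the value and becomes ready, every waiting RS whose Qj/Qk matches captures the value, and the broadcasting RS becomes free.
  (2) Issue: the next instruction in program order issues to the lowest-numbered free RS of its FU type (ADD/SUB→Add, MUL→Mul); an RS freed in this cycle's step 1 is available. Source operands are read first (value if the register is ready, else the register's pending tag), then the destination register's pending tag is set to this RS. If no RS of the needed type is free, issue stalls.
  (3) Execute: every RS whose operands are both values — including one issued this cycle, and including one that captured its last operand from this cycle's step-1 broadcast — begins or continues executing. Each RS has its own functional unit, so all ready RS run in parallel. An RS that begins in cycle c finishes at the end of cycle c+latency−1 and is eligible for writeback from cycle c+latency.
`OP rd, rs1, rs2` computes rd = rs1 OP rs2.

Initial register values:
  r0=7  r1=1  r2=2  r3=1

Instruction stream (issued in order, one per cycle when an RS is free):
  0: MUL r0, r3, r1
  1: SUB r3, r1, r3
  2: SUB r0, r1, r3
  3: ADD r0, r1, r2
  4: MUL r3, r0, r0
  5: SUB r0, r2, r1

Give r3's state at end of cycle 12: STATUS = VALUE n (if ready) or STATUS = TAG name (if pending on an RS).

  c1: issue MUL r0<-Mul1  regs: r0:Mul1,r1:1,r2:2,r3:1
  c2: issue SUB r3<-Add1  regs: r0:Mul1,r1:1,r2:2,r3:Add1
  c3: issue SUB r0<-Add2  regs: r0:Add2,r1:1,r2:2,r3:Add1
  c4: stall  regs: r0:Add2,r1:1,r2:2,r3:Add1
  c5: CDB Add1=0; issue ADD r0<-Add1  regs: r0:Add1,r1:1,r2:2,r3:0
  c6: CDB Mul1=1; issue MUL r3<-Mul1  regs: r0:Add1,r1:1,r2:2,r3:Mul1
  c7: stall  regs: r0:Add1,r1:1,r2:2,r3:Mul1
  c8: CDB Add1=3; issue SUB r0<-Add1  regs: r0:Add1,r1:1,r2:2,r3:Mul1
  c9: CDB Add2=1  regs: r0:Add1,r1:1,r2:2,r3:Mul1
  c10: -  regs: r0:Add1,r1:1,r2:2,r3:Mul1
  c11: CDB Add1=1  regs: r0:1,r1:1,r2:2,r3:Mul1
  c12: CDB Mul1=9  regs: r0:1,r1:1,r2:2,r3:9

STATUS = VALUE 9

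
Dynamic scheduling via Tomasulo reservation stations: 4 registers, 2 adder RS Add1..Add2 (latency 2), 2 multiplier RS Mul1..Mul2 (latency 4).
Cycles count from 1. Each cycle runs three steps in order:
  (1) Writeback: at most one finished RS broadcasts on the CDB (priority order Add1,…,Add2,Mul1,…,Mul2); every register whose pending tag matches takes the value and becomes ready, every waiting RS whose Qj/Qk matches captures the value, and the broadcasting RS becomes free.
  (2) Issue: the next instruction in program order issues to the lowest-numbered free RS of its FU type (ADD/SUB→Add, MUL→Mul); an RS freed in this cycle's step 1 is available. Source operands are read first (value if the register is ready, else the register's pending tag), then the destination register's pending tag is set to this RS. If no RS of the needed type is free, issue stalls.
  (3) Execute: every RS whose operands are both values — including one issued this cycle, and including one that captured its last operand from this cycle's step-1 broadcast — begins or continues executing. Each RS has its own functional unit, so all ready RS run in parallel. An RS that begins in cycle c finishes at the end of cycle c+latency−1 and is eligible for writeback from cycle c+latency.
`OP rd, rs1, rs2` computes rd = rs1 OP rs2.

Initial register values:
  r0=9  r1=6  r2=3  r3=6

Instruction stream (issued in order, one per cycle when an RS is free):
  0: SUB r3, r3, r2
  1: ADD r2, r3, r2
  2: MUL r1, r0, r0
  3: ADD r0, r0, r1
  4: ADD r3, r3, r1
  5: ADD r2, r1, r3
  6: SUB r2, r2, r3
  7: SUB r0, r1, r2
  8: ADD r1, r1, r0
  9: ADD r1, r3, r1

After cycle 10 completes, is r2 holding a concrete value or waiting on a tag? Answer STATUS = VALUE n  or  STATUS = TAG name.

STATUS = TAG Add2

cycle 1: issue SUB r3<-Add1 // r0:9,r1:6,r2:3,r3:Add1
cycle 2: issue ADD r2<-Add2 // r0:9,r1:6,r2:Add2,r3:Add1
cycle 3: CDB Add1=3; issue MUL r1<-Mul1 // r0:9,r1:Mul1,r2:Add2,r3:3
cycle 4: issue ADD r0<-Add1 // r0:Add1,r1:Mul1,r2:Add2,r3:3
cycle 5: CDB Add2=6; issue ADD r3<-Add2 // r0:Add1,r1:Mul1,r2:6,r3:Add2
cycle 6: stall // r0:Add1,r1:Mul1,r2:6,r3:Add2
cycle 7: CDB Mul1=81; stall // r0:Add1,r1:81,r2:6,r3:Add2
cycle 8: stall // r0:Add1,r1:81,r2:6,r3:Add2
cycle 9: CDB Add1=90; issue ADD r2<-Add1 // r0:90,r1:81,r2:Add1,r3:Add2
cycle 10: CDB Add2=84; issue SUB r2<-Add2 // r0:90,r1:81,r2:Add2,r3:84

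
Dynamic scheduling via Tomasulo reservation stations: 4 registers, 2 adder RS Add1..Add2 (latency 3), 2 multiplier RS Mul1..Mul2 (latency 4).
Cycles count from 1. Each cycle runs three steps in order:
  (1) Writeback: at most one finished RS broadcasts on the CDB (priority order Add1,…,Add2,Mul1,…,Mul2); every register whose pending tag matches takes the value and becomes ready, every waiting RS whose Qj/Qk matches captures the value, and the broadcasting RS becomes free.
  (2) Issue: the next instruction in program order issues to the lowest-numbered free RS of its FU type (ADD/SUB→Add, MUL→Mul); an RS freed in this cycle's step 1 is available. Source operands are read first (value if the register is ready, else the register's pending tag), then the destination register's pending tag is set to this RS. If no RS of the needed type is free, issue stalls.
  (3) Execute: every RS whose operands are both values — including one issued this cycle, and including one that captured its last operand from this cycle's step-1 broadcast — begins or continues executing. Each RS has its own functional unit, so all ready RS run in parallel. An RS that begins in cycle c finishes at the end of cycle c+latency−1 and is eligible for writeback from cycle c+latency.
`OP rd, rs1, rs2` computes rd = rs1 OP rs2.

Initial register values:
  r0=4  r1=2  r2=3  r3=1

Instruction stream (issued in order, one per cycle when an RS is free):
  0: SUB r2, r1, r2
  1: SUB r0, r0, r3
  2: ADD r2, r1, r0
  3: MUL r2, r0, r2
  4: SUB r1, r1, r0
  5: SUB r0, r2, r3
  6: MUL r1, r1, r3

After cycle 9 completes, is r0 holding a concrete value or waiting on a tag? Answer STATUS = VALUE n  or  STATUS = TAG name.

STATUS = TAG Add1

c1: issue SUB r2<-Add1 | r0:4,r1:2,r2:Add1,r3:1
c2: issue SUB r0<-Add2 | r0:Add2,r1:2,r2:Add1,r3:1
c3: stall | r0:Add2,r1:2,r2:Add1,r3:1
c4: CDB Add1=-1; issue ADD r2<-Add1 | r0:Add2,r1:2,r2:Add1,r3:1
c5: CDB Add2=3; issue MUL r2<-Mul1 | r0:3,r1:2,r2:Mul1,r3:1
c6: issue SUB r1<-Add2 | r0:3,r1:Add2,r2:Mul1,r3:1
c7: stall | r0:3,r1:Add2,r2:Mul1,r3:1
c8: CDB Add1=5; issue SUB r0<-Add1 | r0:Add1,r1:Add2,r2:Mul1,r3:1
c9: CDB Add2=-1; issue MUL r1<-Mul2 | r0:Add1,r1:Mul2,r2:Mul1,r3:1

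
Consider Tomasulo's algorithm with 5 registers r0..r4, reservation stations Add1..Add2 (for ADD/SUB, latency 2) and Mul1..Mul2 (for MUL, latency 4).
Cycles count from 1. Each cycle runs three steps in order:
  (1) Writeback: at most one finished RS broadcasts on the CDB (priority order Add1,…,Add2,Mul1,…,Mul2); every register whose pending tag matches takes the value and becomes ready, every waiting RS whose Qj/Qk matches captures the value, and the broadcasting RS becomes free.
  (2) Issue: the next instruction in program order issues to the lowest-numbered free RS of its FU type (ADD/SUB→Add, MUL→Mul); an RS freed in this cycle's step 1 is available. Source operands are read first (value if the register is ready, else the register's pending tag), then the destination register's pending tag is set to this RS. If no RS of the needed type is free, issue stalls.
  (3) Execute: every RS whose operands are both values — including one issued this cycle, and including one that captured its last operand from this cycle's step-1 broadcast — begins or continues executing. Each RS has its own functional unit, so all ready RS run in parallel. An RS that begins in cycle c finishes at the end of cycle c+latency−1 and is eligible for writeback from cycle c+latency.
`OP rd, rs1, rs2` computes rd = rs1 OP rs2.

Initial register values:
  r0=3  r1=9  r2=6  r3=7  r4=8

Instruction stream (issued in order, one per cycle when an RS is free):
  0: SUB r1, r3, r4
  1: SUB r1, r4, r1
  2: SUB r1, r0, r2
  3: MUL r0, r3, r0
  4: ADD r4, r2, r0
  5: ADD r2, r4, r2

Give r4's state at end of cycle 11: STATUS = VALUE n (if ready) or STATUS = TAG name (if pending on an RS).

c1: issue SUB r1<-Add1 | r0:3,r1:Add1,r2:6,r3:7,r4:8
c2: issue SUB r1<-Add2 | r0:3,r1:Add2,r2:6,r3:7,r4:8
c3: CDB Add1=-1; issue SUB r1<-Add1 | r0:3,r1:Add1,r2:6,r3:7,r4:8
c4: issue MUL r0<-Mul1 | r0:Mul1,r1:Add1,r2:6,r3:7,r4:8
c5: CDB Add1=-3; issue ADD r4<-Add1 | r0:Mul1,r1:-3,r2:6,r3:7,r4:Add1
c6: CDB Add2=9; issue ADD r2<-Add2 | r0:Mul1,r1:-3,r2:Add2,r3:7,r4:Add1
c7: - | r0:Mul1,r1:-3,r2:Add2,r3:7,r4:Add1
c8: CDB Mul1=21 | r0:21,r1:-3,r2:Add2,r3:7,r4:Add1
c9: - | r0:21,r1:-3,r2:Add2,r3:7,r4:Add1
c10: CDB Add1=27 | r0:21,r1:-3,r2:Add2,r3:7,r4:27
c11: - | r0:21,r1:-3,r2:Add2,r3:7,r4:27

STATUS = VALUE 27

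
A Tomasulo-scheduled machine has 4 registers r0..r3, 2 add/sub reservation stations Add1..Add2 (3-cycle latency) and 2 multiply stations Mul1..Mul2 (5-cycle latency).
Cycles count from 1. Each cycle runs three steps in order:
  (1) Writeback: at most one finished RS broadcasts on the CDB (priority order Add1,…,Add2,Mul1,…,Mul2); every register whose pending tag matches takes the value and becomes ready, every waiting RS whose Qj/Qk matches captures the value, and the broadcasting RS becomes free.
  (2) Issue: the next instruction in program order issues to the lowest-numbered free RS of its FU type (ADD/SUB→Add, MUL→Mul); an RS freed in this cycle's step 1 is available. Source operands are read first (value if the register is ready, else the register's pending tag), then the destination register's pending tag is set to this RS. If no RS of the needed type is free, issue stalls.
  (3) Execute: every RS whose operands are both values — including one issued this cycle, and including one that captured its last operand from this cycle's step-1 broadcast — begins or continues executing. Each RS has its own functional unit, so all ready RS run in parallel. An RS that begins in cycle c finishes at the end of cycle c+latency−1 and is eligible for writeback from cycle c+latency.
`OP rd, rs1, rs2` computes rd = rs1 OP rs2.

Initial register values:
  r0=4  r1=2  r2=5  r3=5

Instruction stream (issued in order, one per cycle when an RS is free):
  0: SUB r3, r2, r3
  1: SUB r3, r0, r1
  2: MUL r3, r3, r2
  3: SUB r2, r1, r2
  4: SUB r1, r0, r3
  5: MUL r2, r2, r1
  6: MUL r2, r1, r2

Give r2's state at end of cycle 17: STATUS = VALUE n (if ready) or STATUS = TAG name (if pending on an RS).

STATUS = TAG Mul1

  c1: issue SUB r3<-Add1  regs: r0:4,r1:2,r2:5,r3:Add1
  c2: issue SUB r3<-Add2  regs: r0:4,r1:2,r2:5,r3:Add2
  c3: issue MUL r3<-Mul1  regs: r0:4,r1:2,r2:5,r3:Mul1
  c4: CDB Add1=0; issue SUB r2<-Add1  regs: r0:4,r1:2,r2:Add1,r3:Mul1
  c5: CDB Add2=2; issue SUB r1<-Add2  regs: r0:4,r1:Add2,r2:Add1,r3:Mul1
  c6: issue MUL r2<-Mul2  regs: r0:4,r1:Add2,r2:Mul2,r3:Mul1
  c7: CDB Add1=-3; stall  regs: r0:4,r1:Add2,r2:Mul2,r3:Mul1
  c8: stall  regs: r0:4,r1:Add2,r2:Mul2,r3:Mul1
  c9: stall  regs: r0:4,r1:Add2,r2:Mul2,r3:Mul1
  c10: CDB Mul1=10; issue MUL r2<-Mul1  regs: r0:4,r1:Add2,r2:Mul1,r3:10
  c11: -  regs: r0:4,r1:Add2,r2:Mul1,r3:10
  c12: -  regs: r0:4,r1:Add2,r2:Mul1,r3:10
  c13: CDB Add2=-6  regs: r0:4,r1:-6,r2:Mul1,r3:10
  c14: -  regs: r0:4,r1:-6,r2:Mul1,r3:10
  c15: -  regs: r0:4,r1:-6,r2:Mul1,r3:10
  c16: -  regs: r0:4,r1:-6,r2:Mul1,r3:10
  c17: -  regs: r0:4,r1:-6,r2:Mul1,r3:10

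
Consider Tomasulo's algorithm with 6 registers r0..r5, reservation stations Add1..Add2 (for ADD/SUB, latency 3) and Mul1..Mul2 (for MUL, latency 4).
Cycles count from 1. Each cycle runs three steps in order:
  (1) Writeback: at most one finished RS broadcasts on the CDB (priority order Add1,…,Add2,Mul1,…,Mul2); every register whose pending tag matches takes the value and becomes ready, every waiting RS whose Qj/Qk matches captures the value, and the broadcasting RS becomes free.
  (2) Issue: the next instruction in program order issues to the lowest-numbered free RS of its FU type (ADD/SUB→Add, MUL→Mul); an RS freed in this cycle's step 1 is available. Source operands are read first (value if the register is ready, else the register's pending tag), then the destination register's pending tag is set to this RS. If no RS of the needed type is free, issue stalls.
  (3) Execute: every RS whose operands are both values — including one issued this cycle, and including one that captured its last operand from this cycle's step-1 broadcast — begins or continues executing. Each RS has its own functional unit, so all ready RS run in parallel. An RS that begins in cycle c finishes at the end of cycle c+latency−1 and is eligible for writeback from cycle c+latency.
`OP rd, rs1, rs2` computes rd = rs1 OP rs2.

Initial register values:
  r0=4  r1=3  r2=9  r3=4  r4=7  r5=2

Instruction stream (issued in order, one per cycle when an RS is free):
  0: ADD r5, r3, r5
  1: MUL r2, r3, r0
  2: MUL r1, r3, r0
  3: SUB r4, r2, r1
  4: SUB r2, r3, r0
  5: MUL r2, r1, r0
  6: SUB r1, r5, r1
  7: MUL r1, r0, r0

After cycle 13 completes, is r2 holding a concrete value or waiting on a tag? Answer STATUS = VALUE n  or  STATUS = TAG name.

STATUS = VALUE 64

  c1: issue ADD r5<-Add1  regs: r0:4,r1:3,r2:9,r3:4,r4:7,r5:Add1
  c2: issue MUL r2<-Mul1  regs: r0:4,r1:3,r2:Mul1,r3:4,r4:7,r5:Add1
  c3: issue MUL r1<-Mul2  regs: r0:4,r1:Mul2,r2:Mul1,r3:4,r4:7,r5:Add1
  c4: CDB Add1=6; issue SUB r4<-Add1  regs: r0:4,r1:Mul2,r2:Mul1,r3:4,r4:Add1,r5:6
  c5: issue SUB r2<-Add2  regs: r0:4,r1:Mul2,r2:Add2,r3:4,r4:Add1,r5:6
  c6: CDB Mul1=16; issue MUL r2<-Mul1  regs: r0:4,r1:Mul2,r2:Mul1,r3:4,r4:Add1,r5:6
  c7: CDB Mul2=16; stall  regs: r0:4,r1:16,r2:Mul1,r3:4,r4:Add1,r5:6
  c8: CDB Add2=0; issue SUB r1<-Add2  regs: r0:4,r1:Add2,r2:Mul1,r3:4,r4:Add1,r5:6
  c9: issue MUL r1<-Mul2  regs: r0:4,r1:Mul2,r2:Mul1,r3:4,r4:Add1,r5:6
  c10: CDB Add1=0  regs: r0:4,r1:Mul2,r2:Mul1,r3:4,r4:0,r5:6
  c11: CDB Add2=-10  regs: r0:4,r1:Mul2,r2:Mul1,r3:4,r4:0,r5:6
  c12: CDB Mul1=64  regs: r0:4,r1:Mul2,r2:64,r3:4,r4:0,r5:6
  c13: CDB Mul2=16  regs: r0:4,r1:16,r2:64,r3:4,r4:0,r5:6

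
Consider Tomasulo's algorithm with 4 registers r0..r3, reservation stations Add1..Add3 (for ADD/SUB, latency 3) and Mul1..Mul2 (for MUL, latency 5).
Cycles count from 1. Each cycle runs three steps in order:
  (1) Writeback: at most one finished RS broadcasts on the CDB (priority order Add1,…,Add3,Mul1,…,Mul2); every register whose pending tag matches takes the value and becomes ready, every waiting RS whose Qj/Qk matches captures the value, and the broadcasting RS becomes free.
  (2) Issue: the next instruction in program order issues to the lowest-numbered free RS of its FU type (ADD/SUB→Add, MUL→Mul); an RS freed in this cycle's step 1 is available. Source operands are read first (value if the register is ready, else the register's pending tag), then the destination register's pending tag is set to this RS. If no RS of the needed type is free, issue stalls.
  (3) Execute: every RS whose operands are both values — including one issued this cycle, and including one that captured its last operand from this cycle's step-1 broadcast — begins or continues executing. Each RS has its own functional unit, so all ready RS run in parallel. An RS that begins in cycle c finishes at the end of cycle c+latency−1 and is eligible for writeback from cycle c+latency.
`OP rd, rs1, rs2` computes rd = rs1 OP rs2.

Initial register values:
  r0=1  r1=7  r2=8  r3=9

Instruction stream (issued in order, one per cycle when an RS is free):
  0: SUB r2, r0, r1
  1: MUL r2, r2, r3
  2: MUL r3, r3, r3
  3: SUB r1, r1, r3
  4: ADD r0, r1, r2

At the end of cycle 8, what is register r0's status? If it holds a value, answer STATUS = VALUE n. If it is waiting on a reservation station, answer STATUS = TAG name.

STATUS = TAG Add2

  c1: issue SUB r2<-Add1  regs: r0:1,r1:7,r2:Add1,r3:9
  c2: issue MUL r2<-Mul1  regs: r0:1,r1:7,r2:Mul1,r3:9
  c3: issue MUL r3<-Mul2  regs: r0:1,r1:7,r2:Mul1,r3:Mul2
  c4: CDB Add1=-6; issue SUB r1<-Add1  regs: r0:1,r1:Add1,r2:Mul1,r3:Mul2
  c5: issue ADD r0<-Add2  regs: r0:Add2,r1:Add1,r2:Mul1,r3:Mul2
  c6: -  regs: r0:Add2,r1:Add1,r2:Mul1,r3:Mul2
  c7: -  regs: r0:Add2,r1:Add1,r2:Mul1,r3:Mul2
  c8: CDB Mul2=81  regs: r0:Add2,r1:Add1,r2:Mul1,r3:81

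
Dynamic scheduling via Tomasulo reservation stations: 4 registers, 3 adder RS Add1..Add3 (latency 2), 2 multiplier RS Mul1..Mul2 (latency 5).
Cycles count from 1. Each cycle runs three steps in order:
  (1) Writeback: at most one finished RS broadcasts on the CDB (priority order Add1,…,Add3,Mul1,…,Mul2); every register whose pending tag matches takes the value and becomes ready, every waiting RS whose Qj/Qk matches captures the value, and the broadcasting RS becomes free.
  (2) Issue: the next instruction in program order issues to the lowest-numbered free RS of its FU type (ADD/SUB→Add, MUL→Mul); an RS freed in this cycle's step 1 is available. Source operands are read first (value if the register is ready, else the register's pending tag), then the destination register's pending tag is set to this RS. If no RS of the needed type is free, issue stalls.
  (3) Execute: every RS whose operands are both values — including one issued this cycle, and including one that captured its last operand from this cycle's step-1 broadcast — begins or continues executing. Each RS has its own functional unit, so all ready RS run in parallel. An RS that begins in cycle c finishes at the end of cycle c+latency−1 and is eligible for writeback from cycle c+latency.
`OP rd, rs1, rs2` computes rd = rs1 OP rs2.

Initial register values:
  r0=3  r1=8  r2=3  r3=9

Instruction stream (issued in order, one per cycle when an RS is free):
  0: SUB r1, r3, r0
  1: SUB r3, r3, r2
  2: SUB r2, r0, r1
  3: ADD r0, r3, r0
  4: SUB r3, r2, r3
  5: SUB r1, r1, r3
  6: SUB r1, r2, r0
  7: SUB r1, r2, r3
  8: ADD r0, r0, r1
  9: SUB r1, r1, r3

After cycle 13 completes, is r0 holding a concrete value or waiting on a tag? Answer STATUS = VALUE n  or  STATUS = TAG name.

STATUS = VALUE 15

cycle 1: issue SUB r1<-Add1 // r0:3,r1:Add1,r2:3,r3:9
cycle 2: issue SUB r3<-Add2 // r0:3,r1:Add1,r2:3,r3:Add2
cycle 3: CDB Add1=6; issue SUB r2<-Add1 // r0:3,r1:6,r2:Add1,r3:Add2
cycle 4: CDB Add2=6; issue ADD r0<-Add2 // r0:Add2,r1:6,r2:Add1,r3:6
cycle 5: CDB Add1=-3; issue SUB r3<-Add1 // r0:Add2,r1:6,r2:-3,r3:Add1
cycle 6: CDB Add2=9; issue SUB r1<-Add2 // r0:9,r1:Add2,r2:-3,r3:Add1
cycle 7: CDB Add1=-9; issue SUB r1<-Add1 // r0:9,r1:Add1,r2:-3,r3:-9
cycle 8: issue SUB r1<-Add3 // r0:9,r1:Add3,r2:-3,r3:-9
cycle 9: CDB Add1=-12; issue ADD r0<-Add1 // r0:Add1,r1:Add3,r2:-3,r3:-9
cycle 10: CDB Add2=15; issue SUB r1<-Add2 // r0:Add1,r1:Add2,r2:-3,r3:-9
cycle 11: CDB Add3=6 // r0:Add1,r1:Add2,r2:-3,r3:-9
cycle 12: - // r0:Add1,r1:Add2,r2:-3,r3:-9
cycle 13: CDB Add1=15 // r0:15,r1:Add2,r2:-3,r3:-9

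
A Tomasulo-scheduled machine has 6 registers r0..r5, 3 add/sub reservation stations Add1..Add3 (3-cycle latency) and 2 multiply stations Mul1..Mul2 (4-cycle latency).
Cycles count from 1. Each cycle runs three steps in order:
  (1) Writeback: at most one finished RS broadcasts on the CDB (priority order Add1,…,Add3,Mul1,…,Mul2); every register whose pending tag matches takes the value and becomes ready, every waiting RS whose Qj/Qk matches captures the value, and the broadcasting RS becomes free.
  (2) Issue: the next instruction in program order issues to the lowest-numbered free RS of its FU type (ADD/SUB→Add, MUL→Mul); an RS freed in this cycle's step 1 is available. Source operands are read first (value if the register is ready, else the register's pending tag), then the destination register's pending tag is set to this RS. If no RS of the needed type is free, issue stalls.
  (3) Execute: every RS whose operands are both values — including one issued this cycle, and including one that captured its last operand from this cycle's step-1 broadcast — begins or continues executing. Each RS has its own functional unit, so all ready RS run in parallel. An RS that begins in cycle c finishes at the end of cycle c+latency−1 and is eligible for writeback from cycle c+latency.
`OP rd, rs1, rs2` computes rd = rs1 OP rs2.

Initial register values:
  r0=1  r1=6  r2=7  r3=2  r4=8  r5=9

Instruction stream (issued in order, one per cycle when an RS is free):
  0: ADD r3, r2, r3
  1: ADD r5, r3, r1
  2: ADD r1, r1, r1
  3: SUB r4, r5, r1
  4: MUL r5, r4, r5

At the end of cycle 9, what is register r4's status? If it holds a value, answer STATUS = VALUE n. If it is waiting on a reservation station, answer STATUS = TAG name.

STATUS = TAG Add1

c1: issue ADD r3<-Add1 | r0:1,r1:6,r2:7,r3:Add1,r4:8,r5:9
c2: issue ADD r5<-Add2 | r0:1,r1:6,r2:7,r3:Add1,r4:8,r5:Add2
c3: issue ADD r1<-Add3 | r0:1,r1:Add3,r2:7,r3:Add1,r4:8,r5:Add2
c4: CDB Add1=9; issue SUB r4<-Add1 | r0:1,r1:Add3,r2:7,r3:9,r4:Add1,r5:Add2
c5: issue MUL r5<-Mul1 | r0:1,r1:Add3,r2:7,r3:9,r4:Add1,r5:Mul1
c6: CDB Add3=12 | r0:1,r1:12,r2:7,r3:9,r4:Add1,r5:Mul1
c7: CDB Add2=15 | r0:1,r1:12,r2:7,r3:9,r4:Add1,r5:Mul1
c8: - | r0:1,r1:12,r2:7,r3:9,r4:Add1,r5:Mul1
c9: - | r0:1,r1:12,r2:7,r3:9,r4:Add1,r5:Mul1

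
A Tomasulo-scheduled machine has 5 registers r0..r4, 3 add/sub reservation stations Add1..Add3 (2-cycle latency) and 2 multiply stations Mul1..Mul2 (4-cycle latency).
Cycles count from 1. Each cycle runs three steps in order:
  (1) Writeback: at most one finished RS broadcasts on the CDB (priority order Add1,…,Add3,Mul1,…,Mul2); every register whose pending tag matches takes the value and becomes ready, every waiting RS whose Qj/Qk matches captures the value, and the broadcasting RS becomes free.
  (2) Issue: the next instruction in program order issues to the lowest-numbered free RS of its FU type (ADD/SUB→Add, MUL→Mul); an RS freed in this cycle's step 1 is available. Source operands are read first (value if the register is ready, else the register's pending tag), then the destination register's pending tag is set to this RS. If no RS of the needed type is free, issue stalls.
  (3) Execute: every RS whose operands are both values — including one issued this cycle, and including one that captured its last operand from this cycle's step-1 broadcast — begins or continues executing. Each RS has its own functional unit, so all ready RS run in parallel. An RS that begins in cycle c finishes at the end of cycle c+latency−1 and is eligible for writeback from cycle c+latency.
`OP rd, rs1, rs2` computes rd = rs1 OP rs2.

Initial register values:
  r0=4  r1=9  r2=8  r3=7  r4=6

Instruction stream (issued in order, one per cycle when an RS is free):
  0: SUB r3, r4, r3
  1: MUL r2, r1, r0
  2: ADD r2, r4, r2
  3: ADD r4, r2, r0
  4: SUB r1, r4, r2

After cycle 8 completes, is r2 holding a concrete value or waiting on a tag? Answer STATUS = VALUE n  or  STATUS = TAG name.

STATUS = VALUE 42

c1: issue SUB r3<-Add1 | r0:4,r1:9,r2:8,r3:Add1,r4:6
c2: issue MUL r2<-Mul1 | r0:4,r1:9,r2:Mul1,r3:Add1,r4:6
c3: CDB Add1=-1; issue ADD r2<-Add1 | r0:4,r1:9,r2:Add1,r3:-1,r4:6
c4: issue ADD r4<-Add2 | r0:4,r1:9,r2:Add1,r3:-1,r4:Add2
c5: issue SUB r1<-Add3 | r0:4,r1:Add3,r2:Add1,r3:-1,r4:Add2
c6: CDB Mul1=36 | r0:4,r1:Add3,r2:Add1,r3:-1,r4:Add2
c7: - | r0:4,r1:Add3,r2:Add1,r3:-1,r4:Add2
c8: CDB Add1=42 | r0:4,r1:Add3,r2:42,r3:-1,r4:Add2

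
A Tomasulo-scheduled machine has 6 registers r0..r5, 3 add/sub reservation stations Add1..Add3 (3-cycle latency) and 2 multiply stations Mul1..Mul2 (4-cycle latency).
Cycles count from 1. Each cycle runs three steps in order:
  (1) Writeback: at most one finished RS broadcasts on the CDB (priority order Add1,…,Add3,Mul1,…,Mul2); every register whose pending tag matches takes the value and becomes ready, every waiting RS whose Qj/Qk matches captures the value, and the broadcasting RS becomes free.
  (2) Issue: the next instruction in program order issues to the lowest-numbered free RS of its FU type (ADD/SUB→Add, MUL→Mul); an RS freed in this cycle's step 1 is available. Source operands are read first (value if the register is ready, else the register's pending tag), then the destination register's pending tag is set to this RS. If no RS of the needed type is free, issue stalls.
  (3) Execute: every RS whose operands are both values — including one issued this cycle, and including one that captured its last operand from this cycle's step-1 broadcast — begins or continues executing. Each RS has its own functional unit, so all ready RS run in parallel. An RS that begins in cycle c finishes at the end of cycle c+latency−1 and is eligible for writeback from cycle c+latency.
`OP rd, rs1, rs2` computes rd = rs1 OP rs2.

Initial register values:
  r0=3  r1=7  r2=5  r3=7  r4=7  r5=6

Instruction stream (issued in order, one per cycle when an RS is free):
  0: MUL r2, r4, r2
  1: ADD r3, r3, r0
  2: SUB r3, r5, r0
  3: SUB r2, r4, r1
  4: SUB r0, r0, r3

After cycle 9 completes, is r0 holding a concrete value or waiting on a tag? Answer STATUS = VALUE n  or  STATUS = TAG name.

  c1: issue MUL r2<-Mul1  regs: r0:3,r1:7,r2:Mul1,r3:7,r4:7,r5:6
  c2: issue ADD r3<-Add1  regs: r0:3,r1:7,r2:Mul1,r3:Add1,r4:7,r5:6
  c3: issue SUB r3<-Add2  regs: r0:3,r1:7,r2:Mul1,r3:Add2,r4:7,r5:6
  c4: issue SUB r2<-Add3  regs: r0:3,r1:7,r2:Add3,r3:Add2,r4:7,r5:6
  c5: CDB Add1=10; issue SUB r0<-Add1  regs: r0:Add1,r1:7,r2:Add3,r3:Add2,r4:7,r5:6
  c6: CDB Add2=3  regs: r0:Add1,r1:7,r2:Add3,r3:3,r4:7,r5:6
  c7: CDB Add3=0  regs: r0:Add1,r1:7,r2:0,r3:3,r4:7,r5:6
  c8: CDB Mul1=35  regs: r0:Add1,r1:7,r2:0,r3:3,r4:7,r5:6
  c9: CDB Add1=0  regs: r0:0,r1:7,r2:0,r3:3,r4:7,r5:6

STATUS = VALUE 0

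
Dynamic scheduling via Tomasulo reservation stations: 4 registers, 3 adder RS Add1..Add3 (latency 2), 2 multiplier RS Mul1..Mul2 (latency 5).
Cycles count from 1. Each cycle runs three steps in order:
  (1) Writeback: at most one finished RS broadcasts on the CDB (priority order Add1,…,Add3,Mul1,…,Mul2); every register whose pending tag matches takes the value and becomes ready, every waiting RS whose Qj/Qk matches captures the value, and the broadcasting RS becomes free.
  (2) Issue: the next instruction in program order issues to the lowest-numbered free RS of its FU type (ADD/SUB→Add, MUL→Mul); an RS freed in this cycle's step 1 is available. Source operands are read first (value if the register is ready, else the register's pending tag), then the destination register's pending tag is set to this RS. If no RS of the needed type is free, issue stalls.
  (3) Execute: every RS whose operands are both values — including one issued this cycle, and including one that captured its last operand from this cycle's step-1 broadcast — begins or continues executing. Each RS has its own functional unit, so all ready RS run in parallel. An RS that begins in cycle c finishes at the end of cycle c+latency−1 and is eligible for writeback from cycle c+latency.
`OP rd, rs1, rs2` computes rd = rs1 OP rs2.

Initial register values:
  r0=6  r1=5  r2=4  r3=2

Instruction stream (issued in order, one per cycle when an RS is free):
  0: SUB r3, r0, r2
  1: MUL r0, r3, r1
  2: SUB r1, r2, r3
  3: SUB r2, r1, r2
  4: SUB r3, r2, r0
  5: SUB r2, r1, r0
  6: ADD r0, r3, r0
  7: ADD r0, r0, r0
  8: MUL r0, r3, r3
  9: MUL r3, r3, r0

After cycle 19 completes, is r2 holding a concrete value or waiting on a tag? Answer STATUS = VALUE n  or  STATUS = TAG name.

cycle 1: issue SUB r3<-Add1 // r0:6,r1:5,r2:4,r3:Add1
cycle 2: issue MUL r0<-Mul1 // r0:Mul1,r1:5,r2:4,r3:Add1
cycle 3: CDB Add1=2; issue SUB r1<-Add1 // r0:Mul1,r1:Add1,r2:4,r3:2
cycle 4: issue SUB r2<-Add2 // r0:Mul1,r1:Add1,r2:Add2,r3:2
cycle 5: CDB Add1=2; issue SUB r3<-Add1 // r0:Mul1,r1:2,r2:Add2,r3:Add1
cycle 6: issue SUB r2<-Add3 // r0:Mul1,r1:2,r2:Add3,r3:Add1
cycle 7: CDB Add2=-2; issue ADD r0<-Add2 // r0:Add2,r1:2,r2:Add3,r3:Add1
cycle 8: CDB Mul1=10; stall // r0:Add2,r1:2,r2:Add3,r3:Add1
cycle 9: stall // r0:Add2,r1:2,r2:Add3,r3:Add1
cycle 10: CDB Add1=-12; issue ADD r0<-Add1 // r0:Add1,r1:2,r2:Add3,r3:-12
cycle 11: CDB Add3=-8; issue MUL r0<-Mul1 // r0:Mul1,r1:2,r2:-8,r3:-12
cycle 12: CDB Add2=-2; issue MUL r3<-Mul2 // r0:Mul1,r1:2,r2:-8,r3:Mul2
cycle 13: - // r0:Mul1,r1:2,r2:-8,r3:Mul2
cycle 14: CDB Add1=-4 // r0:Mul1,r1:2,r2:-8,r3:Mul2
cycle 15: - // r0:Mul1,r1:2,r2:-8,r3:Mul2
cycle 16: CDB Mul1=144 // r0:144,r1:2,r2:-8,r3:Mul2
cycle 17: - // r0:144,r1:2,r2:-8,r3:Mul2
cycle 18: - // r0:144,r1:2,r2:-8,r3:Mul2
cycle 19: - // r0:144,r1:2,r2:-8,r3:Mul2

STATUS = VALUE -8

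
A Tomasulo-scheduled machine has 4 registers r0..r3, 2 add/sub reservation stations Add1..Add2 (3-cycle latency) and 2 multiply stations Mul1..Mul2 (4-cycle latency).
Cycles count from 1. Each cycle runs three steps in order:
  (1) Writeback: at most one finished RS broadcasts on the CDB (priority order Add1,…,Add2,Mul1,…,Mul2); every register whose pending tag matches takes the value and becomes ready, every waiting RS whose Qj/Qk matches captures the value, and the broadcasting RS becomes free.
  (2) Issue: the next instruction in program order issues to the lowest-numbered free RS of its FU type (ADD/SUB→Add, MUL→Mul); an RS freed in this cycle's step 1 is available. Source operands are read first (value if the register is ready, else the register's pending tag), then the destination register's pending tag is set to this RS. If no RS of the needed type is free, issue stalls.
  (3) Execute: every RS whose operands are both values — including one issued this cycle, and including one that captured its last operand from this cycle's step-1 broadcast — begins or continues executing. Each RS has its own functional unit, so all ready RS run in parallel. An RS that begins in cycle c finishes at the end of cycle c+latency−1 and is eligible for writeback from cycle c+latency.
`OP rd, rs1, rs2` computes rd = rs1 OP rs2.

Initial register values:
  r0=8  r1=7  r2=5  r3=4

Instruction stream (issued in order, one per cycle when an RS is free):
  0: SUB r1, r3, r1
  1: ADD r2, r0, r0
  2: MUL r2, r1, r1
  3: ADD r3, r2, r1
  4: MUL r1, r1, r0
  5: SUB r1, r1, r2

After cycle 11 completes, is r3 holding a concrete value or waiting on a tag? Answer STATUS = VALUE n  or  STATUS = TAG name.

c1: issue SUB r1<-Add1 | r0:8,r1:Add1,r2:5,r3:4
c2: issue ADD r2<-Add2 | r0:8,r1:Add1,r2:Add2,r3:4
c3: issue MUL r2<-Mul1 | r0:8,r1:Add1,r2:Mul1,r3:4
c4: CDB Add1=-3; issue ADD r3<-Add1 | r0:8,r1:-3,r2:Mul1,r3:Add1
c5: CDB Add2=16; issue MUL r1<-Mul2 | r0:8,r1:Mul2,r2:Mul1,r3:Add1
c6: issue SUB r1<-Add2 | r0:8,r1:Add2,r2:Mul1,r3:Add1
c7: - | r0:8,r1:Add2,r2:Mul1,r3:Add1
c8: CDB Mul1=9 | r0:8,r1:Add2,r2:9,r3:Add1
c9: CDB Mul2=-24 | r0:8,r1:Add2,r2:9,r3:Add1
c10: - | r0:8,r1:Add2,r2:9,r3:Add1
c11: CDB Add1=6 | r0:8,r1:Add2,r2:9,r3:6

STATUS = VALUE 6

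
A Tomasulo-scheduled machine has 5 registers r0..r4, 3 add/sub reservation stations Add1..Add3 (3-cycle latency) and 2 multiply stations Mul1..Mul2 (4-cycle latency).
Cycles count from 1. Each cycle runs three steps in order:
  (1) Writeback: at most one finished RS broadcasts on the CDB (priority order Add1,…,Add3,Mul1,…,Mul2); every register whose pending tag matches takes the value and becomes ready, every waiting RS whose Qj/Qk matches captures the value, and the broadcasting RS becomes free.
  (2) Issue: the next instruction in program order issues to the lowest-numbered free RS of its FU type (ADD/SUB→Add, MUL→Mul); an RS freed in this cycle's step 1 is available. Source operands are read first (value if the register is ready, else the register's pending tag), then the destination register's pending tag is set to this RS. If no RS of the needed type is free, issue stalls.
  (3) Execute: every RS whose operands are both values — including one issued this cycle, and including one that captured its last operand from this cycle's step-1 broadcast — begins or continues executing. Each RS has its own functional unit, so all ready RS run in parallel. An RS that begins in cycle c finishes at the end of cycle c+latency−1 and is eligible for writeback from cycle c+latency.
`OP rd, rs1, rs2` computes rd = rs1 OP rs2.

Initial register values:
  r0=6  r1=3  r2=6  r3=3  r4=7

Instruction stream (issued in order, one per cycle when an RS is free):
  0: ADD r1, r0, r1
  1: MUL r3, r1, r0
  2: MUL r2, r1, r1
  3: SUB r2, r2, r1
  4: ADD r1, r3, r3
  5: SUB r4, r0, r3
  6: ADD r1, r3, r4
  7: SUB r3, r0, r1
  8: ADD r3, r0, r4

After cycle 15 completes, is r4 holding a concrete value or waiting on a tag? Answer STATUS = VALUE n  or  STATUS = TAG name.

c1: issue ADD r1<-Add1 | r0:6,r1:Add1,r2:6,r3:3,r4:7
c2: issue MUL r3<-Mul1 | r0:6,r1:Add1,r2:6,r3:Mul1,r4:7
c3: issue MUL r2<-Mul2 | r0:6,r1:Add1,r2:Mul2,r3:Mul1,r4:7
c4: CDB Add1=9; issue SUB r2<-Add1 | r0:6,r1:9,r2:Add1,r3:Mul1,r4:7
c5: issue ADD r1<-Add2 | r0:6,r1:Add2,r2:Add1,r3:Mul1,r4:7
c6: issue SUB r4<-Add3 | r0:6,r1:Add2,r2:Add1,r3:Mul1,r4:Add3
c7: stall | r0:6,r1:Add2,r2:Add1,r3:Mul1,r4:Add3
c8: CDB Mul1=54; stall | r0:6,r1:Add2,r2:Add1,r3:54,r4:Add3
c9: CDB Mul2=81; stall | r0:6,r1:Add2,r2:Add1,r3:54,r4:Add3
c10: stall | r0:6,r1:Add2,r2:Add1,r3:54,r4:Add3
c11: CDB Add2=108; issue ADD r1<-Add2 | r0:6,r1:Add2,r2:Add1,r3:54,r4:Add3
c12: CDB Add1=72; issue SUB r3<-Add1 | r0:6,r1:Add2,r2:72,r3:Add1,r4:Add3
c13: CDB Add3=-48; issue ADD r3<-Add3 | r0:6,r1:Add2,r2:72,r3:Add3,r4:-48
c14: - | r0:6,r1:Add2,r2:72,r3:Add3,r4:-48
c15: - | r0:6,r1:Add2,r2:72,r3:Add3,r4:-48

STATUS = VALUE -48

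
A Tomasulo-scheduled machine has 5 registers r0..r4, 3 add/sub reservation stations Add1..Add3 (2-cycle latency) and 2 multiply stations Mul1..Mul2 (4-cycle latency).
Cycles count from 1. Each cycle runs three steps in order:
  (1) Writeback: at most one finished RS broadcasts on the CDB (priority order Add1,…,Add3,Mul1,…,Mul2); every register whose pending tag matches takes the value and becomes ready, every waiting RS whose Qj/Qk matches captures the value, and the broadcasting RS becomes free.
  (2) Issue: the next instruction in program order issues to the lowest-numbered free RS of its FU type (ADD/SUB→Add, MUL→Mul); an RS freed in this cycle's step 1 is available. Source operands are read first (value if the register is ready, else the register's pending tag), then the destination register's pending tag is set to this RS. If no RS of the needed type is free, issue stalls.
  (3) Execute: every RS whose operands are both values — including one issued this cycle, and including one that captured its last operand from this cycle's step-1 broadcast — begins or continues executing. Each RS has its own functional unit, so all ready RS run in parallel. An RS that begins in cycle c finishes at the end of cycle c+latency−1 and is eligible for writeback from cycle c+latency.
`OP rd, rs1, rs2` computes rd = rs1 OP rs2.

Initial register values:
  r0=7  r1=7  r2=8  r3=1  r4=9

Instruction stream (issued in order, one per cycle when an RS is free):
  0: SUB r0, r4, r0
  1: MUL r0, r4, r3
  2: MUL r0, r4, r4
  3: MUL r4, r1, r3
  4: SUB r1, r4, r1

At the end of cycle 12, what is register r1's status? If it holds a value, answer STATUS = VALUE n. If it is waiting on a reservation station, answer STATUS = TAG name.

c1: issue SUB r0<-Add1 | r0:Add1,r1:7,r2:8,r3:1,r4:9
c2: issue MUL r0<-Mul1 | r0:Mul1,r1:7,r2:8,r3:1,r4:9
c3: CDB Add1=2; issue MUL r0<-Mul2 | r0:Mul2,r1:7,r2:8,r3:1,r4:9
c4: stall | r0:Mul2,r1:7,r2:8,r3:1,r4:9
c5: stall | r0:Mul2,r1:7,r2:8,r3:1,r4:9
c6: CDB Mul1=9; issue MUL r4<-Mul1 | r0:Mul2,r1:7,r2:8,r3:1,r4:Mul1
c7: CDB Mul2=81; issue SUB r1<-Add1 | r0:81,r1:Add1,r2:8,r3:1,r4:Mul1
c8: - | r0:81,r1:Add1,r2:8,r3:1,r4:Mul1
c9: - | r0:81,r1:Add1,r2:8,r3:1,r4:Mul1
c10: CDB Mul1=7 | r0:81,r1:Add1,r2:8,r3:1,r4:7
c11: - | r0:81,r1:Add1,r2:8,r3:1,r4:7
c12: CDB Add1=0 | r0:81,r1:0,r2:8,r3:1,r4:7

STATUS = VALUE 0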